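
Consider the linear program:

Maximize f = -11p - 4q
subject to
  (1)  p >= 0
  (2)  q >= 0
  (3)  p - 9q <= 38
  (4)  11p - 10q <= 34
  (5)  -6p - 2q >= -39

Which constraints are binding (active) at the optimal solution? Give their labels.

(1) and (2)

Extreme points and f = -11p - 4q:
  (0, 0) → f = 0
  (0, 39/2) → f = -78
  (34/11, 0) → f = -34
  (229/41, 225/82) → f = -2969/41

The maximum is at (0, 0). Substituting into each constraint, equality holds for (1) and (2); the remaining constraints have slack.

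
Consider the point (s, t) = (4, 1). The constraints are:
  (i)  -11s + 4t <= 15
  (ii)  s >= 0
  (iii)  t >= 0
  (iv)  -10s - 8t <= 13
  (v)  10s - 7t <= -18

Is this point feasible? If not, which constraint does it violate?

Constraint (v): 10s - 7t = 33, which is not ≤ -18. All other constraints are satisfied.

not feasible — violates (v)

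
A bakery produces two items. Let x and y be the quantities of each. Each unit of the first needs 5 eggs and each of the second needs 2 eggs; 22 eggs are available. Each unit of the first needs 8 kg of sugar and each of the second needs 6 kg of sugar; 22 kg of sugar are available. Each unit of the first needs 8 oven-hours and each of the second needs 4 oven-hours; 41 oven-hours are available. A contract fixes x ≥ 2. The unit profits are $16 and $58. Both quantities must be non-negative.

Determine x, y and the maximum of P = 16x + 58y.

x = 2, y = 1, maximum P = 90

Extreme points and P = 16x + 58y:
  (11/4, 0) → P = 44
  (2, 0) → P = 32
  (2, 1) → P = 90

At the optimal vertex, 8x + 6y = 22 and x = 2.
Solving simultaneously gives x = 2, y = 1.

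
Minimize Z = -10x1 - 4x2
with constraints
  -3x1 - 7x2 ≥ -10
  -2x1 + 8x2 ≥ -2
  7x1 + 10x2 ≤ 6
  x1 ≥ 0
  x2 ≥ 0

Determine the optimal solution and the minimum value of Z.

x1 = 6/7, x2 = 0, minimum Z = -60/7

Vertices and Z = -10x1 - 4x2:
  (0, 3/5) → Z = -12/5
  (6/7, 0) → Z = -60/7
  (0, 0) → Z = 0

The optimum lies where 7x1 + 10x2 = 6 and x2 = 0.
Solving simultaneously gives x1 = 6/7, x2 = 0.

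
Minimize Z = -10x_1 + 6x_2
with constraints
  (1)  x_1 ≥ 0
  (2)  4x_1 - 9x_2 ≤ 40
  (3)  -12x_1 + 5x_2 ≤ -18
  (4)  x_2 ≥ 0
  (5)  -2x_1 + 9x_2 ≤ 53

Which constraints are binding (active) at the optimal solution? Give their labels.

(2) and (5)

Feasible corners and Z = -10x_1 + 6x_2:
  (10, 0) → Z = -100
  (93/2, 146/9) → Z = -1103/3
  (3/2, 0) → Z = -15
  (61/14, 48/7) → Z = -17/7

The minimum is at (93/2, 146/9). Substituting into each constraint, equality holds for (2) and (5); the remaining constraints have slack.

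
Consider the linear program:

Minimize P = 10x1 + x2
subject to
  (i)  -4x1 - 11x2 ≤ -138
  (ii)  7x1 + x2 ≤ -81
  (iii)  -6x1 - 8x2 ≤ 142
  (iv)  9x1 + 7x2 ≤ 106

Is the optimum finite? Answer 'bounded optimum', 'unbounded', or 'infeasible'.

unbounded

From the feasible point (-1029/73, 1290/73), moving in the direction (-8, 6) keeps every constraint satisfied while P decreases without bound.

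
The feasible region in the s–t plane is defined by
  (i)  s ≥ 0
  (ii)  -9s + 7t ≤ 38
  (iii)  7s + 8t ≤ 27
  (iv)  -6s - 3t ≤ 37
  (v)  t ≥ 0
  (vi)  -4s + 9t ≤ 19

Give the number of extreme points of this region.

4

The feasible vertices (each the meet of two boundaries and inside every other half-plane) are:
  (0, 0)
  (0, 19/9)
  (27/7, 0)
  (91/95, 241/95)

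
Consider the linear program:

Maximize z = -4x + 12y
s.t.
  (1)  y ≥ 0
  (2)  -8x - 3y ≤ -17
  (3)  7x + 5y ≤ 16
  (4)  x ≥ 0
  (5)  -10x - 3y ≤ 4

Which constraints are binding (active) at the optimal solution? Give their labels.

Corner points and z = -4x + 12y:
  (17/8, 0) → z = -17/2
  (16/7, 0) → z = -64/7
  (37/19, 9/19) → z = -40/19

The maximum is at (37/19, 9/19). Substituting into each constraint, equality holds for (2) and (3); the remaining constraints have slack.

(2) and (3)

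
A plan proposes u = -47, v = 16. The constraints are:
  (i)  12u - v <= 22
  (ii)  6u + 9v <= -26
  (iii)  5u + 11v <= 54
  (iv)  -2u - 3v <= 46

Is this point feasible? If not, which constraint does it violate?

(i): -580 ≤ 22 ✓
(ii): -138 ≤ -26 ✓
(iii): -59 ≤ 54 ✓
(iv): 46 ≤ 46 ✓

feasible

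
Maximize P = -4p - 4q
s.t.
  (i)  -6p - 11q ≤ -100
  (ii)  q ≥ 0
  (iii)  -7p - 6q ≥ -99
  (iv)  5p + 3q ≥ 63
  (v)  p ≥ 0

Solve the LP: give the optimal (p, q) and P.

Feasible corners and P = -4p - 4q:
  (489/41, 106/41) → P = -2380/41
  (393/37, 122/37) → P = -2060/37
  (9, 6) → P = -60

The binding constraints are -6p - 11q = -100 and 5p + 3q = 63.
Solving simultaneously gives p = 393/37, q = 122/37.

p = 393/37, q = 122/37, maximum P = -2060/37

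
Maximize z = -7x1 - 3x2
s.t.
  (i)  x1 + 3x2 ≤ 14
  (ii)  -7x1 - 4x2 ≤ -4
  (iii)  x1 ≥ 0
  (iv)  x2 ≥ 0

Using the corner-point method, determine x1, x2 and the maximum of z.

x1 = 0, x2 = 1, maximum z = -3

Corner points and z = -7x1 - 3x2:
  (0, 14/3) → z = -14
  (14, 0) → z = -98
  (0, 1) → z = -3
  (4/7, 0) → z = -4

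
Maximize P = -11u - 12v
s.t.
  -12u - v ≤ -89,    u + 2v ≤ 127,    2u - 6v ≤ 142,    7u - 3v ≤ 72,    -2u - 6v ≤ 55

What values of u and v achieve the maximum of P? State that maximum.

Vertices and P = -11u - 12v:
  (51/23, 1435/23) → P = -17781/23
  (339/43, -241/43) → P = -837/43
  (525/17, 817/17) → P = -15579/17

u = 339/43, v = -241/43, maximum P = -837/43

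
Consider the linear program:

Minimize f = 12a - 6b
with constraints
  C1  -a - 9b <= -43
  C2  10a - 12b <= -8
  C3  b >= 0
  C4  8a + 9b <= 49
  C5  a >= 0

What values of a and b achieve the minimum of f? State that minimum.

a = 0, b = 49/9, minimum f = -98/3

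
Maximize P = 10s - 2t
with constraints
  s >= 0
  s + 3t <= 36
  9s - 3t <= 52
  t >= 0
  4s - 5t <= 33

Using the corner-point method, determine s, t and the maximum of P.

s = 44/5, t = 136/15, maximum P = 1048/15

Corner points and P = 10s - 2t:
  (0, 12) → P = -24
  (0, 0) → P = 0
  (44/5, 136/15) → P = 1048/15
  (52/9, 0) → P = 520/9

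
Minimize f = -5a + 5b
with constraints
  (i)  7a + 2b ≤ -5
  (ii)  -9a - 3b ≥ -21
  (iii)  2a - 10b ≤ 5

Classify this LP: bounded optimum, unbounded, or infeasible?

bounded optimum

Corner points and f = -5a + 5b:
  (-19, 64) → f = 415
  (-20/37, -45/74) → f = -25/74
The feasible region has finitely many vertices and no improving ray; the minimum is -25/74 at (-20/37, -45/74).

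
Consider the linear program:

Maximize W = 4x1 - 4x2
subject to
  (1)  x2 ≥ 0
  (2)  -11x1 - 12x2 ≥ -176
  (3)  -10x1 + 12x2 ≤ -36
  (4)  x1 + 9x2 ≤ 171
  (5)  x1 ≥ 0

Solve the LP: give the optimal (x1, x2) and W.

Feasible corners and W = 4x1 - 4x2:
  (16, 0) → W = 64
  (18/5, 0) → W = 72/5
  (212/21, 341/63) → W = 1180/63

x1 = 16, x2 = 0, maximum W = 64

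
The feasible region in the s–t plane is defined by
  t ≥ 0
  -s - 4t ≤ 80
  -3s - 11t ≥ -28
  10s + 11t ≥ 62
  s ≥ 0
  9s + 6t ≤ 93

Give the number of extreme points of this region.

Pairwise boundary intersections that survive every other constraint:
  (28/3, 0)
  (31/5, 0)
  (34/7, 94/77)

3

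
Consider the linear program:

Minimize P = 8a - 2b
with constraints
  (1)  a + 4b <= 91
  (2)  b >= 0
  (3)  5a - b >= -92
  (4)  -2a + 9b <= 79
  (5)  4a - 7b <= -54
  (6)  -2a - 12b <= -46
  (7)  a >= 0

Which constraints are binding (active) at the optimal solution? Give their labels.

Extreme points and P = 8a - 2b:
  (67/22, 104/11) → P = 60/11
  (0, 79/9) → P = -158/9
  (0, 54/7) → P = -108/7

The minimum is at (0, 79/9). Substituting into each constraint, equality holds for (4) and (7); the remaining constraints have slack.

(4) and (7)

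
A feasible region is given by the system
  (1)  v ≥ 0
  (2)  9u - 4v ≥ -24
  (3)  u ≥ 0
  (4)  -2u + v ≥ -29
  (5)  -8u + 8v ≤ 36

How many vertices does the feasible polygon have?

4

The feasible vertices (each the meet of two boundaries and inside every other half-plane) are:
  (0, 0)
  (29/2, 0)
  (0, 9/2)
  (67/2, 38)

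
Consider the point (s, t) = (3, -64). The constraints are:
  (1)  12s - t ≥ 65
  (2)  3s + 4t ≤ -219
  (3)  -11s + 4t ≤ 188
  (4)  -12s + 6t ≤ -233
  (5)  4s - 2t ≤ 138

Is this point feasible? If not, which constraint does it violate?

not feasible — violates (5)

Constraint (5): 4s - 2t = 140, which is not ≤ 138. All other constraints are satisfied.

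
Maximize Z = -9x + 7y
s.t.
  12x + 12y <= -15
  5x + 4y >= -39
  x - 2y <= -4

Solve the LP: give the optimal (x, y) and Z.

The binding constraints are 12x + 12y = -15 and 5x + 4y = -39.
Solving simultaneously gives x = -34, y = 131/4.

x = -34, y = 131/4, maximum Z = 2141/4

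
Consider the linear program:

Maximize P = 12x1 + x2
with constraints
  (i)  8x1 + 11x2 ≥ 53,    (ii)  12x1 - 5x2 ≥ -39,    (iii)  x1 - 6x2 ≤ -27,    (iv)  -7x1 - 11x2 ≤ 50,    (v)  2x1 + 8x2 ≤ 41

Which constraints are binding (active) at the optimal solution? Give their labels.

Corner points and P = 12x1 + x2:
  (21/59, 269/59) → P = 521/59
  (-9/14, 37/7) → P = -17/7
  (3/2, 19/4) → P = 91/4

The maximum is at (3/2, 19/4). Substituting into each constraint, equality holds for (iii) and (v); the remaining constraints have slack.

(iii) and (v)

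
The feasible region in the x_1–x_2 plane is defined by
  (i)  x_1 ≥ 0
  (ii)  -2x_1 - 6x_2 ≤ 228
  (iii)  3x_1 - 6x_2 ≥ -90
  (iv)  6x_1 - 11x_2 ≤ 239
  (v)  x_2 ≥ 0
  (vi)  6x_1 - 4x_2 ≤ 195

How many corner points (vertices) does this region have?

4

The feasible vertices (each the meet of two boundaries and inside every other half-plane) are:
  (0, 15)
  (0, 0)
  (255/4, 375/8)
  (65/2, 0)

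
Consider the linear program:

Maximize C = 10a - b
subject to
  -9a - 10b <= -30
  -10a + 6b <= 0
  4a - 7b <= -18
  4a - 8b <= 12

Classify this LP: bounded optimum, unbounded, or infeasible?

unbounded

From the feasible point (54/23, 90/23), moving in the direction (7, 4) keeps every constraint satisfied while C increases without bound.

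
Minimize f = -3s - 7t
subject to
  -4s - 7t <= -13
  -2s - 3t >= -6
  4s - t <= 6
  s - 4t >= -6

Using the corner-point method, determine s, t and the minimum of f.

s = 6/11, t = 18/11, minimum f = -144/11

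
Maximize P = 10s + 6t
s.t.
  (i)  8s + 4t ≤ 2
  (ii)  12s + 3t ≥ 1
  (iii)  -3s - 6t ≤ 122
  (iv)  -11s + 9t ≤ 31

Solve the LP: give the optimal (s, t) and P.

Feasible corners and P = 10s + 6t:
  (-1/12, 2/3) → P = 19/6
  (125/9, -491/18) → P = -223/9
  (124/21, -163/7) → P = -242/3

The binding constraints are 8s + 4t = 2 and 12s + 3t = 1.
Solving simultaneously gives s = -1/12, t = 2/3.

s = -1/12, t = 2/3, maximum P = 19/6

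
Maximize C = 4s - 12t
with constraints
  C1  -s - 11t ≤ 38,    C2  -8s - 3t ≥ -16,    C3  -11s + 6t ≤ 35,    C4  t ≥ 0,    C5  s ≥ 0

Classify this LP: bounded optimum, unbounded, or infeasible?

Vertices and C = 4s - 12t:
  (2, 0) → C = 8
  (0, 16/3) → C = -64
  (0, 0) → C = 0
The feasible region has finitely many vertices and no improving ray; the maximum is 8 at (2, 0).

bounded optimum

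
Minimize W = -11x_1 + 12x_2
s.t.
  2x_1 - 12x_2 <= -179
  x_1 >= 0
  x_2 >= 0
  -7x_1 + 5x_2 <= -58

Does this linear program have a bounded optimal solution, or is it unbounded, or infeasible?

From the feasible point (43/2, 37/2), moving in the direction (12, 2) keeps every constraint satisfied while W decreases without bound.

unbounded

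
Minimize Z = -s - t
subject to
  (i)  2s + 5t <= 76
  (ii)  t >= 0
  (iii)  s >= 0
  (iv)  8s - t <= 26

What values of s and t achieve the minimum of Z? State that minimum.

Feasible corners and Z = -s - t:
  (0, 76/5) → Z = -76/5
  (103/21, 278/21) → Z = -127/7
  (0, 0) → Z = 0
  (13/4, 0) → Z = -13/4

s = 103/21, t = 278/21, minimum Z = -127/7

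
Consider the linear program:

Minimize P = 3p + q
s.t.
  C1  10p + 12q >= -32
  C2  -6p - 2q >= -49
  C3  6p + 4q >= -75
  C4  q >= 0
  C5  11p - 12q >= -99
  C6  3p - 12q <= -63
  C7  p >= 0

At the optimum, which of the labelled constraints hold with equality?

Vertices and P = 3p + q:
  (195/47, 1133/94) → P = 49/2
  (77/13, 175/26) → P = 49/2
  (0, 33/4) → P = 33/4
  (0, 21/4) → P = 21/4

The minimum is at (0, 21/4). Substituting into each constraint, equality holds for C6 and C7; the remaining constraints have slack.

C6 and C7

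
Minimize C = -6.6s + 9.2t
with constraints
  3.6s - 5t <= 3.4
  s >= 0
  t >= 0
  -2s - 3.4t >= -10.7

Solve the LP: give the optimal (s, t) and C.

Extreme points and C = -6.6s + 9.2t:
  (17/18, 0) → C = -187/30
  (3253/1112, 793/556) → C = -34393/5560
  (0, 0) → C = 0
  (0, 107/34) → C = 2461/85

s = 17/18, t = 0, minimum C = -187/30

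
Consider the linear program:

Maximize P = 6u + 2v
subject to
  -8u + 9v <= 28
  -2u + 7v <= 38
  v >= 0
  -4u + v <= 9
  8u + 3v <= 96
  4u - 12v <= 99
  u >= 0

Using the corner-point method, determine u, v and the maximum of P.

u = 12, v = 0, maximum P = 72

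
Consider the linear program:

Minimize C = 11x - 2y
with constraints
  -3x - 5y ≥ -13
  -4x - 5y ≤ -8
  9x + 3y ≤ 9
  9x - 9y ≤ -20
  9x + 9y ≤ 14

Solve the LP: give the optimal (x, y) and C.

Vertices and C = 11x - 2y:
  (-5, 28/5) → C = -331/5
  (-47/18, 25/6) → C = -667/18
  (-28/81, 152/81) → C = -68/9
  (-1/3, 17/9) → C = -67/9

The binding constraints are -3x - 5y = -13 and -4x - 5y = -8.
Solving simultaneously gives x = -5, y = 28/5.

x = -5, y = 28/5, minimum C = -331/5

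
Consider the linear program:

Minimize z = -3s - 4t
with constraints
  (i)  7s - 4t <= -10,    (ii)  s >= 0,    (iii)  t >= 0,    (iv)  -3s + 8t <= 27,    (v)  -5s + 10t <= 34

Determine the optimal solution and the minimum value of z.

The binding constraints are 7s - 4t = -10 and -3s + 8t = 27.
Solving simultaneously gives s = 7/11, t = 159/44.

s = 7/11, t = 159/44, minimum z = -180/11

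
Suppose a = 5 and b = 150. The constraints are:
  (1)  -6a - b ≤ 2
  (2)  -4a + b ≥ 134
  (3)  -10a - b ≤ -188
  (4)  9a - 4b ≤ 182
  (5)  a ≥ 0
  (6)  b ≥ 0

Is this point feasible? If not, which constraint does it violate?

not feasible — violates (2)

Constraint (2): -4a + b = 130, which is not ≥ 134. All other constraints are satisfied.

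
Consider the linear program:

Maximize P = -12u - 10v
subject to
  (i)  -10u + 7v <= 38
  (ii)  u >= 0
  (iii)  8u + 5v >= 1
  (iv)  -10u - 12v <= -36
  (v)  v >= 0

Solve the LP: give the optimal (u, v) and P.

u = 0, v = 3, maximum P = -30

Extreme points and P = -12u - 10v:
  (0, 38/7) → P = -380/7
  (0, 3) → P = -30
  (18/5, 0) → P = -216/5
The feasible region is unbounded (it extends along (7, 10), (1, 0)), but P strictly decreases along every unbounded feasible direction, so there is no improving ray and the maximum is attained at a vertex.

At the optimal vertex, u = 0 and -10u - 12v = -36.
Solving simultaneously gives u = 0, v = 3.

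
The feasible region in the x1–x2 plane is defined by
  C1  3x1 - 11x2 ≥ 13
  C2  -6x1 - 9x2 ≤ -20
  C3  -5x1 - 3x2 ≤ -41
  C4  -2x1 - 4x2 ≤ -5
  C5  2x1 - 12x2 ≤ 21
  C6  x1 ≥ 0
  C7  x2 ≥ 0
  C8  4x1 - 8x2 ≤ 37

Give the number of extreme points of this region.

4

Intersecting each pair of boundary lines and keeping only the points that satisfy every inequality leaves:
  (245/32, 29/32)
  (303/20, 59/20)
  (41/5, 0)
  (37/4, 0)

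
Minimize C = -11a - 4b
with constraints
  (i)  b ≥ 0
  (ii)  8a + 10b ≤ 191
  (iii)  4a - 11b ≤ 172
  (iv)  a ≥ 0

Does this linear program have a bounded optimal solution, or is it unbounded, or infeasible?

Feasible corners and C = -11a - 4b:
  (191/8, 0) → C = -2101/8
  (0, 0) → C = 0
  (0, 191/10) → C = -382/5
The feasible region has finitely many vertices and no improving ray; the minimum is -2101/8 at (191/8, 0).

bounded optimum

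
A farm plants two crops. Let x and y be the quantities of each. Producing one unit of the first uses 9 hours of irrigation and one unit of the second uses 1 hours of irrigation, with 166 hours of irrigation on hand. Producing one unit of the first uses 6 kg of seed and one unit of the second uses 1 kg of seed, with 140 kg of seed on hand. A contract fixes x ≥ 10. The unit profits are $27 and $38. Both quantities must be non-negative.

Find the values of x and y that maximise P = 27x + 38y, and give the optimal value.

x = 10, y = 76, maximum P = 3158

Vertices and P = 27x + 38y:
  (166/9, 0) → P = 498
  (10, 0) → P = 270
  (10, 76) → P = 3158

The optimum lies where 9x + y = 166 and x = 10.
Solving simultaneously gives x = 10, y = 76.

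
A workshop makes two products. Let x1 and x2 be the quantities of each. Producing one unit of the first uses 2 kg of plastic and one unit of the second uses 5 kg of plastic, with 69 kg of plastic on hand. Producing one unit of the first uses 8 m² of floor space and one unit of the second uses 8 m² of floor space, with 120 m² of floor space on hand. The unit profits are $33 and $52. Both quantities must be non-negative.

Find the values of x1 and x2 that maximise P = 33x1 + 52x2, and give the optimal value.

x1 = 2, x2 = 13, maximum P = 742

Vertices and P = 33x1 + 52x2:
  (0, 0) → P = 0
  (0, 69/5) → P = 3588/5
  (15, 0) → P = 495
  (2, 13) → P = 742

The binding constraints are 2x1 + 5x2 = 69 and 8x1 + 8x2 = 120.
Solving simultaneously gives x1 = 2, x2 = 13.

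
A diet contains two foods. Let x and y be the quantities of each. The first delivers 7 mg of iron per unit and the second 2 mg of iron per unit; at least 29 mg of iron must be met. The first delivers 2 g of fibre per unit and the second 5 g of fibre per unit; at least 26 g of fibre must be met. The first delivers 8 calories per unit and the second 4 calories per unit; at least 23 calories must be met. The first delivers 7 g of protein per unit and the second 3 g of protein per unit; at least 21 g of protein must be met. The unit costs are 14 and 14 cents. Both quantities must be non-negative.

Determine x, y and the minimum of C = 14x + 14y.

x = 3, y = 4, minimum C = 98

The feasible region is unbounded (it extends along (0, 1), (1, 0)), but C strictly increases along every unbounded feasible direction, so there is no improving ray and the minimum is attained at a vertex.

The optimum lies where 7x + 2y = 29 and 2x + 5y = 26.
Solving simultaneously gives x = 3, y = 4.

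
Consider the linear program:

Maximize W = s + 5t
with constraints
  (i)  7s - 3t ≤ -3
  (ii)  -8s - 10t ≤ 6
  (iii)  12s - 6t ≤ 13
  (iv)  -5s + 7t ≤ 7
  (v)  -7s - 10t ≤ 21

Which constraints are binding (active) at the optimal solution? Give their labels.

Corner points and W = s + 5t:
  (-24/47, -9/47) → W = -69/47
  (0, 1) → W = 5
  (-56/53, 13/53) → W = 9/53

The maximum is at (0, 1). Substituting into each constraint, equality holds for (i) and (iv); the remaining constraints have slack.

(i) and (iv)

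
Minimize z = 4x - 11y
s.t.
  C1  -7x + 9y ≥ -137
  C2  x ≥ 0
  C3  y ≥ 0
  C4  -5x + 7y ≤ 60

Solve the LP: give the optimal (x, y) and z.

Feasible corners and z = 4x - 11y:
  (137/7, 0) → z = 548/7
  (1499/4, 1105/4) → z = -6159/4
  (0, 0) → z = 0
  (0, 60/7) → z = -660/7

The binding constraints are -7x + 9y = -137 and -5x + 7y = 60.
Solving simultaneously gives x = 1499/4, y = 1105/4.

x = 1499/4, y = 1105/4, minimum z = -6159/4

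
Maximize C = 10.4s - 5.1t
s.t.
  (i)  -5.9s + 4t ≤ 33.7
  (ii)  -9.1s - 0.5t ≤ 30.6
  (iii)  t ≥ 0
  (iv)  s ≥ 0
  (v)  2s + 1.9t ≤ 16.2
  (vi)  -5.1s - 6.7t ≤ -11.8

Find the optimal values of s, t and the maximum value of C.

Corner points and C = 10.4s - 5.1t:
  (0, 337/40) → C = -17187/400
  (77/1921, 16298/1921) → C = -82319/1921
  (81/10, 0) → C = 2106/25
  (118/51, 0) → C = 6136/255
  (0, 118/67) → C = -3009/335

s = 8.1, t = 0, maximum C = 84.24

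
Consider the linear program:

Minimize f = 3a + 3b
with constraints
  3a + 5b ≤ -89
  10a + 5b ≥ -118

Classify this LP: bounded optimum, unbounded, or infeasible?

From the feasible point (-29/7, -536/35), moving in the direction (5, -10) keeps every constraint satisfied while f decreases without bound.

unbounded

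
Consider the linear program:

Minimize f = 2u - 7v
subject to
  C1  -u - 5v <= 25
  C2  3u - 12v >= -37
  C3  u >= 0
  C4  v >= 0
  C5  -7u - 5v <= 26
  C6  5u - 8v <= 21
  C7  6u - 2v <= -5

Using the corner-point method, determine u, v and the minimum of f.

u = 0, v = 37/12, minimum f = -259/12

Corner points and f = 2u - 7v:
  (0, 37/12) → f = -259/12
  (7/33, 69/22) → f = -1421/66
  (0, 5/2) → f = -35/2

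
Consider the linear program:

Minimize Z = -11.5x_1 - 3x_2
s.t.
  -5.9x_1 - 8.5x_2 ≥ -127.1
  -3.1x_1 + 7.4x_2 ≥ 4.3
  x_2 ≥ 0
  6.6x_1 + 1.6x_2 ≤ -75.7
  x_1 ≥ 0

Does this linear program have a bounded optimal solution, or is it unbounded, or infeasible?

The boundaries -5.9x_1 - 8.5x_2 = -127.1 and -3.1x_1 + 7.4x_2 = 4.3 meet at (90399/7001, 41938/7001), but that point violates 6.6x_1 + 1.6x_2 ≤ -75.7. Every candidate vertex is excluded by some other constraint, so the feasible region is empty.

infeasible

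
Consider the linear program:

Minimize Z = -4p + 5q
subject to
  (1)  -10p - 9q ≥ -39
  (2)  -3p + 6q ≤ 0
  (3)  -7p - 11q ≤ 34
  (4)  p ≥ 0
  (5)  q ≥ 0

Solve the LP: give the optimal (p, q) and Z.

The optimum lies where -10p - 9q = -39 and q = 0.
Solving simultaneously gives p = 39/10, q = 0.

p = 39/10, q = 0, minimum Z = -78/5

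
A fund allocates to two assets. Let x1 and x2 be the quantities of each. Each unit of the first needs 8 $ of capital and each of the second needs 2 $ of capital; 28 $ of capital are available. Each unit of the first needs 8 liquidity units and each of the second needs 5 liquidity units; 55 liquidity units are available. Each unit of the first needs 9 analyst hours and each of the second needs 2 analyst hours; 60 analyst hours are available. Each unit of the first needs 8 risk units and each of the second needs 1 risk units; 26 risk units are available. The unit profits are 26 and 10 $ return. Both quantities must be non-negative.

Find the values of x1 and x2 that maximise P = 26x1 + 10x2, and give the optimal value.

x1 = 5/4, x2 = 9, maximum P = 245/2

Vertices and P = 26x1 + 10x2:
  (0, 0) → P = 0
  (0, 11) → P = 110
  (13/4, 0) → P = 169/2
  (5/4, 9) → P = 245/2
  (3, 2) → P = 98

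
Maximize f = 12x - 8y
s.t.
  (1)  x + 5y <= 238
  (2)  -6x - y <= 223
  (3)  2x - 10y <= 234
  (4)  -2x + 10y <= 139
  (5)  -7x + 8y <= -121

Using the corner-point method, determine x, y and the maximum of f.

x = 355/2, y = 121/10, maximum f = 10166/5

Extreme points and f = 12x - 8y:
  (355/2, 121/10) → f = 10166/5
  (337/4, 123/4) → f = 765
  (-331/27, -698/27) → f = 1612/27
  (43, 45/2) → f = 336

The binding constraints are x + 5y = 238 and 2x - 10y = 234.
Solving simultaneously gives x = 355/2, y = 121/10.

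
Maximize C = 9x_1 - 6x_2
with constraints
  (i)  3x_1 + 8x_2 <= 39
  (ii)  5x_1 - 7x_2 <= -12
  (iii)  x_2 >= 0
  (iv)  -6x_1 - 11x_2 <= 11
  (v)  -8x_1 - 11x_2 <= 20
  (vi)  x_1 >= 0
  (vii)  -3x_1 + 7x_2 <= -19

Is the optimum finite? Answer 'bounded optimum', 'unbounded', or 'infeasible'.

infeasible

The boundaries 3x_1 + 8x_2 = 39 and 5x_1 - 7x_2 = -12 meet at (177/61, 231/61), but that point violates -3x_1 + 7x_2 ≤ -19. Every candidate vertex is excluded by some other constraint, so the feasible region is empty.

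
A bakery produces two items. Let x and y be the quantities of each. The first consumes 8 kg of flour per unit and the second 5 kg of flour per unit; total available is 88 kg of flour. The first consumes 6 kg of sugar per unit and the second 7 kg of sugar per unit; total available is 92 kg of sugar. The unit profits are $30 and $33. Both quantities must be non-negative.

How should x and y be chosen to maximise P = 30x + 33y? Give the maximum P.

Extreme points and P = 30x + 33y:
  (0, 0) → P = 0
  (0, 92/7) → P = 3036/7
  (11, 0) → P = 330
  (6, 8) → P = 444

x = 6, y = 8, maximum P = 444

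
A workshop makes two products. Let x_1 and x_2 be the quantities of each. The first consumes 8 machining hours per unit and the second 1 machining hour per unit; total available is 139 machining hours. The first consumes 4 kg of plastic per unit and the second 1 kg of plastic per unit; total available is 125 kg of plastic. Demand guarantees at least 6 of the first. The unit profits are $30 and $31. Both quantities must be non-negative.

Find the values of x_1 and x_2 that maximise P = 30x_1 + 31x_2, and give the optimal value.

x_1 = 6, x_2 = 91, maximum P = 3001

Feasible corners and P = 30x_1 + 31x_2:
  (139/8, 0) → P = 2085/4
  (6, 0) → P = 180
  (6, 91) → P = 3001

The binding constraints are 8x_1 + x_2 = 139 and x_1 = 6.
Solving simultaneously gives x_1 = 6, x_2 = 91.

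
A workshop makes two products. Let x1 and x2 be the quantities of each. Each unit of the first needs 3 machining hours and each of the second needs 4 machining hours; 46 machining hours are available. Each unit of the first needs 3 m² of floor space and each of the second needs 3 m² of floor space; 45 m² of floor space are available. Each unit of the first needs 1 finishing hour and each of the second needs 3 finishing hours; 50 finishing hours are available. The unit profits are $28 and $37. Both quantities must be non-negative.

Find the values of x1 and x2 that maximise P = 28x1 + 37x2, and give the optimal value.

x1 = 14, x2 = 1, maximum P = 429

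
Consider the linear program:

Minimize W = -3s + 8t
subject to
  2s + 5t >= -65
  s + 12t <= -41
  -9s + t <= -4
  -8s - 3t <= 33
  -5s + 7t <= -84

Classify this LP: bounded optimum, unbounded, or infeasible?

unbounded

From the feasible point (15/17, -227/17), moving in the direction (5, -2) keeps every constraint satisfied while W decreases without bound.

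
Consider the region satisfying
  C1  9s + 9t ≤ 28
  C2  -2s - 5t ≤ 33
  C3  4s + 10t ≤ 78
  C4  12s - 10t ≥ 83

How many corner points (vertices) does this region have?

3

The feasible vertices (each the meet of two boundaries and inside every other half-plane) are:
  (437/27, -353/27)
  (1027/198, -137/66)
  (17/16, -281/40)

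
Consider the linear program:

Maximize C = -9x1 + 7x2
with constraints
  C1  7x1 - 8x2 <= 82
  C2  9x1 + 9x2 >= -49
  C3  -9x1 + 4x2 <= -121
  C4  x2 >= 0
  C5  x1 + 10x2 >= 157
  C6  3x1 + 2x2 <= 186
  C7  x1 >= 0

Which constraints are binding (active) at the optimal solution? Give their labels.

Vertices and C = -9x1 + 7x2:
  (346/13, 339/26) → C = -3855/26
  (826/19, 528/19) → C = -3738/19
  (919/47, 646/47) → C = -3749/47
  (493/15, 437/10) → C = 101/10

The maximum is at (493/15, 437/10). Substituting into each constraint, equality holds for C3 and C6; the remaining constraints have slack.

C3 and C6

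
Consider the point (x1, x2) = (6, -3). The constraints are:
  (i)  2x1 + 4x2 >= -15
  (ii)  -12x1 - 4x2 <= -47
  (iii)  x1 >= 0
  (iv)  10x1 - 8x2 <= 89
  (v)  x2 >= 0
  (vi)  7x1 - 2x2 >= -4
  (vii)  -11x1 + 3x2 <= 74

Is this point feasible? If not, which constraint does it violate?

not feasible — violates (v)

Constraint (v): x2 = -3, which is not ≥ 0. All other constraints are satisfied.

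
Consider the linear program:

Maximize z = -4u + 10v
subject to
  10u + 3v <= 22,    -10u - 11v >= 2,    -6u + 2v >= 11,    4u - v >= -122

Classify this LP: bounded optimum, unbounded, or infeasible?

Extreme points and z = -4u + 10v:
  (-125/86, 49/43) → z = 740/43
  (-224/9, 202/9) → z = 324
  (-233/2, -344) → z = -2974
The feasible region has finitely many vertices and no improving ray; the maximum is 324 at (-224/9, 202/9).

bounded optimum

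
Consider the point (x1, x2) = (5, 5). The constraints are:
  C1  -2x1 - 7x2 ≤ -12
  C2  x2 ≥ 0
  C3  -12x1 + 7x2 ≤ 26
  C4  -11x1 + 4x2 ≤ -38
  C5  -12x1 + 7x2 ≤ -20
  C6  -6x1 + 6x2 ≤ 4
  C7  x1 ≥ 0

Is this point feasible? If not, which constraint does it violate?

Constraint C4: -11x1 + 4x2 = -35, which is not ≤ -38. All other constraints are satisfied.

not feasible — violates C4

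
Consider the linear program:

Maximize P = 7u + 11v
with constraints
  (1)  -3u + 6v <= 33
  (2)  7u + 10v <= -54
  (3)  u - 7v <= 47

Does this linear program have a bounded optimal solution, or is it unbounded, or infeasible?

Extreme points and P = 7u + 11v:
  (-109/12, 23/24) → P = -1273/24
  (-171/5, -58/5) → P = -367
  (92/59, -383/59) → P = -3569/59
The feasible region has finitely many vertices and no improving ray; the maximum is -1273/24 at (-109/12, 23/24).

bounded optimum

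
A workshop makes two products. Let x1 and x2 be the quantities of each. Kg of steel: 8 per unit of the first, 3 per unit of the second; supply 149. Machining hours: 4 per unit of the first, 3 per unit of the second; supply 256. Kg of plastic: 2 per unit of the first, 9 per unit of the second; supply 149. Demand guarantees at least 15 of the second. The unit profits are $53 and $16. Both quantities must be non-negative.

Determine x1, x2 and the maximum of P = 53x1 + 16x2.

Vertices and P = 53x1 + 16x2:
  (0, 149/9) → P = 2384/9
  (0, 15) → P = 240
  (7, 15) → P = 611

x1 = 7, x2 = 15, maximum P = 611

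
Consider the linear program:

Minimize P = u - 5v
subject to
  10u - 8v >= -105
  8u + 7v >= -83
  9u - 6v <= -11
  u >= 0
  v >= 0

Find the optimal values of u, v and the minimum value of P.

u = 271/6, v = 835/12, minimum P = -1211/4

Extreme points and P = u - 5v:
  (271/6, 835/12) → P = -1211/4
  (0, 105/8) → P = -525/8
  (0, 11/6) → P = -55/6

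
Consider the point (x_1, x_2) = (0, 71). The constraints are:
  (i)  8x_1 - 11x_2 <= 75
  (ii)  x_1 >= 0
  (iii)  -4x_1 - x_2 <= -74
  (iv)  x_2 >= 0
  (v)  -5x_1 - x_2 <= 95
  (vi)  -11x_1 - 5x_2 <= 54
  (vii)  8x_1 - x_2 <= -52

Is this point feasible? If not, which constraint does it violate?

Constraint (iii): -4x_1 - x_2 = -71, which is not ≤ -74. All other constraints are satisfied.

not feasible — violates (iii)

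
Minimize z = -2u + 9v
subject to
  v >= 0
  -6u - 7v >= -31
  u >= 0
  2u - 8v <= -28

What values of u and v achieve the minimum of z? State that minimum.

u = 0, v = 7/2, minimum z = 63/2

Extreme points and z = -2u + 9v:
  (0, 31/7) → z = 279/7
  (26/31, 115/31) → z = 983/31
  (0, 7/2) → z = 63/2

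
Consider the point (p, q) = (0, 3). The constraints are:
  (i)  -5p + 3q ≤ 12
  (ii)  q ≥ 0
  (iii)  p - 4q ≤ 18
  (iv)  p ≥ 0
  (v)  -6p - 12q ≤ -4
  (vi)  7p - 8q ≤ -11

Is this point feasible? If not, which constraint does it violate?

(i): 9 ≤ 12 ✓
(ii): 3 ≥ 0 ✓
(iii): -12 ≤ 18 ✓
(iv): 0 ≥ 0 ✓
(v): -36 ≤ -4 ✓
(vi): -24 ≤ -11 ✓

feasible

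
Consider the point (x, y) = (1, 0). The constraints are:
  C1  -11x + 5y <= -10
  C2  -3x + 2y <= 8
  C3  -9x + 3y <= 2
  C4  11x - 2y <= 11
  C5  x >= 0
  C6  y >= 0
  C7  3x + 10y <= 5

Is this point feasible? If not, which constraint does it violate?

C1: -11 ≤ -10 ✓
C2: -3 ≤ 8 ✓
C3: -9 ≤ 2 ✓
C4: 11 ≤ 11 ✓
C5: 1 ≥ 0 ✓
C6: 0 ≥ 0 ✓
C7: 3 ≤ 5 ✓

feasible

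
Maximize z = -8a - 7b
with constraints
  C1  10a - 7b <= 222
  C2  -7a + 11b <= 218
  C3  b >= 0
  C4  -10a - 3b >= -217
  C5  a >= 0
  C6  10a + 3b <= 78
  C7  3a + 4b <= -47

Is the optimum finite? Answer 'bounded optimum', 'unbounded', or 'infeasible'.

The boundaries 10a - 7b = 222 and a = 0 meet at (0, -222/7), but that point violates b ≥ 0. Every candidate vertex is excluded by some other constraint, so the feasible region is empty.

infeasible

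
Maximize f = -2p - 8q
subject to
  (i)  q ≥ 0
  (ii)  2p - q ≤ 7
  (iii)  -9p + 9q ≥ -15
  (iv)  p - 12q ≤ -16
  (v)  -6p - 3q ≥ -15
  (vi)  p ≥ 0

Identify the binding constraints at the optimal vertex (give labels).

Corner points and f = -2p - 8q:
  (44/25, 37/25) → f = -384/25
  (0, 4/3) → f = -32/3
  (0, 5) → f = -40

The maximum is at (0, 4/3). Substituting into each constraint, equality holds for (iv) and (vi); the remaining constraints have slack.

(iv) and (vi)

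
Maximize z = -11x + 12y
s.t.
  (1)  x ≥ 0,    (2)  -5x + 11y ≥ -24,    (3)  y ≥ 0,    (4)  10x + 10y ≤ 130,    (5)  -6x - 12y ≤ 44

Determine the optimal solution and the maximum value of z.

The binding constraints are x = 0 and 10x + 10y = 130.
Solving simultaneously gives x = 0, y = 13.

x = 0, y = 13, maximum z = 156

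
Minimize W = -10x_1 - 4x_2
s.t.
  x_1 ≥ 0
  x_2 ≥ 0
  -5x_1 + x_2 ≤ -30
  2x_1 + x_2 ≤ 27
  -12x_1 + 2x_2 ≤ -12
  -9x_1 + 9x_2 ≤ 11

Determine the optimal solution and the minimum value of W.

x_1 = 27/2, x_2 = 0, minimum W = -135

Feasible corners and W = -10x_1 - 4x_2:
  (6, 0) → W = -60
  (27/2, 0) → W = -135
  (281/36, 325/36) → W = -685/6
  (232/27, 265/27) → W = -3380/27

At the optimal vertex, x_2 = 0 and 2x_1 + x_2 = 27.
Solving simultaneously gives x_1 = 27/2, x_2 = 0.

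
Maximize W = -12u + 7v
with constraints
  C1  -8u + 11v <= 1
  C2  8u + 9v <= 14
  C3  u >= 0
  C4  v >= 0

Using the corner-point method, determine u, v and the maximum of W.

u = 0, v = 1/11, maximum W = 7/11

The binding constraints are -8u + 11v = 1 and u = 0.
Solving simultaneously gives u = 0, v = 1/11.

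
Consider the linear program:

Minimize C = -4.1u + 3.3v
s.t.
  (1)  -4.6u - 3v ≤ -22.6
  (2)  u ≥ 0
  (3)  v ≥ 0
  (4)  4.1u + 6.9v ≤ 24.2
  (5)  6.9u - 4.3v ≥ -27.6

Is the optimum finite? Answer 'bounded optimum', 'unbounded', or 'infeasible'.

bounded optimum

Feasible corners and C = -4.1u + 3.3v:
  (113/23, 0) → C = -4633/230
  (463/108, 311/324) → C = -7781/540
  (242/41, 0) → C = -24.2
The feasible region has finitely many vertices and no improving ray; the minimum is -24.2 at (242/41, 0).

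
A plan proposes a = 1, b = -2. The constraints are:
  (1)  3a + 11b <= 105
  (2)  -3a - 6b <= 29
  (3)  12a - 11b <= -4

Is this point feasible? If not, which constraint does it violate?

not feasible — violates (3)

Constraint (3): 12a - 11b = 34, which is not ≤ -4. All other constraints are satisfied.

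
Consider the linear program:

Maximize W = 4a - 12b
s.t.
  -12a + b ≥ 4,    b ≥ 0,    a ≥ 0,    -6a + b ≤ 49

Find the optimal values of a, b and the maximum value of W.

a = 0, b = 4, maximum W = -48

Feasible corners and W = 4a - 12b:
  (0, 4) → W = -48
  (15/2, 94) → W = -1098
  (0, 49) → W = -588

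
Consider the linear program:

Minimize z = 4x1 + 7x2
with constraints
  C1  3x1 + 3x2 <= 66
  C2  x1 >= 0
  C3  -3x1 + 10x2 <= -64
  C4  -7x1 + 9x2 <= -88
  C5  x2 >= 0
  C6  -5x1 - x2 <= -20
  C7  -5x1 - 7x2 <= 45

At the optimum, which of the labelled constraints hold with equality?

C3 and C5

Extreme points and z = 4x1 + 7x2:
  (284/13, 2/13) → z = 1150/13
  (22, 0) → z = 88
  (64/3, 0) → z = 256/3

The minimum is at (64/3, 0). Substituting into each constraint, equality holds for C3 and C5; the remaining constraints have slack.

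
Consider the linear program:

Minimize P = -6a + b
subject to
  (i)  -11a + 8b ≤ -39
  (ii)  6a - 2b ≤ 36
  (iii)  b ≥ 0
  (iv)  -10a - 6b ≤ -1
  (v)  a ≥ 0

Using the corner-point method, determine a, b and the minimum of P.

a = 105/13, b = 81/13, minimum P = -549/13

Vertices and P = -6a + b:
  (105/13, 81/13) → P = -549/13
  (39/11, 0) → P = -234/11
  (6, 0) → P = -36

At the optimal vertex, -11a + 8b = -39 and 6a - 2b = 36.
Solving simultaneously gives a = 105/13, b = 81/13.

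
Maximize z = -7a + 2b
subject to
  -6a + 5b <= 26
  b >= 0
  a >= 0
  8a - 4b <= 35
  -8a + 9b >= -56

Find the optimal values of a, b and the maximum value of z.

a = 0, b = 26/5, maximum z = 52/5

Vertices and z = -7a + 2b:
  (0, 26/5) → z = 52/5
  (279/16, 209/8) → z = -1117/16
  (0, 0) → z = 0
  (35/8, 0) → z = -245/8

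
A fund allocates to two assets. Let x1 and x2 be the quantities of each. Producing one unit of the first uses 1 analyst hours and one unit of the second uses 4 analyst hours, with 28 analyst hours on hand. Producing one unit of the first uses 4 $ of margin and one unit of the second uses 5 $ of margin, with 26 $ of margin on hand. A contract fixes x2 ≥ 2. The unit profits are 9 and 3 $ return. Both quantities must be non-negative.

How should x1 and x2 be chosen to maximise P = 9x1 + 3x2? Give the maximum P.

Corner points and P = 9x1 + 3x2:
  (0, 26/5) → P = 78/5
  (0, 2) → P = 6
  (4, 2) → P = 42

x1 = 4, x2 = 2, maximum P = 42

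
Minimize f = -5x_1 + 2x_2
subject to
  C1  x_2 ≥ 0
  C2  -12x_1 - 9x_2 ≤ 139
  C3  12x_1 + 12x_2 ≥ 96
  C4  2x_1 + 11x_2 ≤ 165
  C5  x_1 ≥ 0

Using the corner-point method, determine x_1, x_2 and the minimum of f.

x_1 = 165/2, x_2 = 0, minimum f = -825/2

At the optimal vertex, x_2 = 0 and 2x_1 + 11x_2 = 165.
Solving simultaneously gives x_1 = 165/2, x_2 = 0.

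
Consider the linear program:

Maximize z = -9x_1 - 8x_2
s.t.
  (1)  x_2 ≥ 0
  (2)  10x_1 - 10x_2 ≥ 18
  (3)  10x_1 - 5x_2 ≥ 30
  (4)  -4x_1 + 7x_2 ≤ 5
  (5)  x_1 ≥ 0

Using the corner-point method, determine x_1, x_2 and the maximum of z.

Extreme points and z = -9x_1 - 8x_2:
  (3, 0) → z = -27
  (21/5, 12/5) → z = -57
  (88/15, 61/15) → z = -256/3
The feasible region is unbounded (it extends along (7, 4), (1, 0)), but z strictly decreases along every unbounded feasible direction, so there is no improving ray and the maximum is attained at a vertex.

The binding constraints are x_2 = 0 and 10x_1 - 5x_2 = 30.
Solving simultaneously gives x_1 = 3, x_2 = 0.

x_1 = 3, x_2 = 0, maximum z = -27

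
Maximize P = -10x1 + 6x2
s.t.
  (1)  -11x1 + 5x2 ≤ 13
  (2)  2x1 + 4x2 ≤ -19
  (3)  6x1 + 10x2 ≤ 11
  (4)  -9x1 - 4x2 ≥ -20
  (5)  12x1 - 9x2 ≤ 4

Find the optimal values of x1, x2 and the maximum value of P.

x1 = -49/18, x2 = -61/18, maximum P = 62/9

Corner points and P = -10x1 + 6x2:
  (-49/18, -61/18) → P = 62/9
  (-137/39, -200/39) → P = 170/39
  (-155/66, -118/33) → P = 67/33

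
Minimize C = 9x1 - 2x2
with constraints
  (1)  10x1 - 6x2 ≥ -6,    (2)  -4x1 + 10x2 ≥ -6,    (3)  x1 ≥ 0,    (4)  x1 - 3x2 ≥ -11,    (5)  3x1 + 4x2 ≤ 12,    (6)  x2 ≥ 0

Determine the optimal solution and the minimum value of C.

x1 = 0, x2 = 1, minimum C = -2

Vertices and C = 9x1 - 2x2:
  (0, 1) → C = -2
  (24/29, 69/29) → C = 78/29
  (72/23, 15/23) → C = 618/23
  (3/2, 0) → C = 27/2
  (0, 0) → C = 0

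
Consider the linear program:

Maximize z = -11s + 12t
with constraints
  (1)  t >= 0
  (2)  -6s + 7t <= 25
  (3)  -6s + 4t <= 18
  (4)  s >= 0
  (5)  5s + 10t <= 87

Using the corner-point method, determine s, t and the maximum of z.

s = 0, t = 25/7, maximum z = 300/7

Feasible corners and z = -11s + 12t:
  (0, 0) → z = 0
  (87/5, 0) → z = -957/5
  (0, 25/7) → z = 300/7
  (359/95, 647/95) → z = 763/19

The binding constraints are -6s + 7t = 25 and s = 0.
Solving simultaneously gives s = 0, t = 25/7.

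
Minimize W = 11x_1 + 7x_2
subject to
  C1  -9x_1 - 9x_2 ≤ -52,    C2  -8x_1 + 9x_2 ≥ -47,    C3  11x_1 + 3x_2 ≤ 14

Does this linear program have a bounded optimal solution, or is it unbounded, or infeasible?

unbounded

From the feasible point (-5/12, 223/36), moving in the direction (-9, 9) keeps every constraint satisfied while W decreases without bound.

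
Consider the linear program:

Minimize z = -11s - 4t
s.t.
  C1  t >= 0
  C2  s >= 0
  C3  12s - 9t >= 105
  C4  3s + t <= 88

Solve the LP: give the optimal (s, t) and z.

Corner points and z = -11s - 4t:
  (35/4, 0) → z = -385/4
  (88/3, 0) → z = -968/3
  (23, 19) → z = -329

At the optimal vertex, 12s - 9t = 105 and 3s + t = 88.
Solving simultaneously gives s = 23, t = 19.

s = 23, t = 19, minimum z = -329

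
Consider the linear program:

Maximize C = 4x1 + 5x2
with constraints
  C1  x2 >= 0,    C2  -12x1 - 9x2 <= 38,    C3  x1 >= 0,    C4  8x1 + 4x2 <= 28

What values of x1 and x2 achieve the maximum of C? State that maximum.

Extreme points and C = 4x1 + 5x2:
  (0, 0) → C = 0
  (7/2, 0) → C = 14
  (0, 7) → C = 35

x1 = 0, x2 = 7, maximum C = 35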